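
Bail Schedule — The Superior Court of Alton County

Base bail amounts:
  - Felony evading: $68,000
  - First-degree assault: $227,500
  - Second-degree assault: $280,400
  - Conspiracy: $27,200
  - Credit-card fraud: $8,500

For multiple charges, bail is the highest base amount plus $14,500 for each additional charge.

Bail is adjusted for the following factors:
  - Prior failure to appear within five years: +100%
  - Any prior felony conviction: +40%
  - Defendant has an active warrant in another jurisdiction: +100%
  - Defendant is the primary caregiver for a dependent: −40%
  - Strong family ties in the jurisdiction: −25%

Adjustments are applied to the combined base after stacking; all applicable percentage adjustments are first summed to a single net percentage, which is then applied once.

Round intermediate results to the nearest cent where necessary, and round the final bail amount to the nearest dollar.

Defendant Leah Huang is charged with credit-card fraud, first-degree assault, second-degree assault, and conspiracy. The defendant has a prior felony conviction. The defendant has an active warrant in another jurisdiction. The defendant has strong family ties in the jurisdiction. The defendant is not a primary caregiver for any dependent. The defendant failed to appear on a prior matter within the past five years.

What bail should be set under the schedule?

Base amounts from the schedule: credit-card fraud $8,500; first-degree assault $227,500; second-degree assault $280,400; conspiracy $27,200.
Stacking rule: highest base plus $14,500 per additional charge. Highest is second-degree assault at $280,400; 3 additional charges → +$43,500. Combined base = $323,900.
Net percentage adjustment: +100% +40% +100% −25% = +215%. $323,900 × 3.15 = $1,020,285.

$1,020,285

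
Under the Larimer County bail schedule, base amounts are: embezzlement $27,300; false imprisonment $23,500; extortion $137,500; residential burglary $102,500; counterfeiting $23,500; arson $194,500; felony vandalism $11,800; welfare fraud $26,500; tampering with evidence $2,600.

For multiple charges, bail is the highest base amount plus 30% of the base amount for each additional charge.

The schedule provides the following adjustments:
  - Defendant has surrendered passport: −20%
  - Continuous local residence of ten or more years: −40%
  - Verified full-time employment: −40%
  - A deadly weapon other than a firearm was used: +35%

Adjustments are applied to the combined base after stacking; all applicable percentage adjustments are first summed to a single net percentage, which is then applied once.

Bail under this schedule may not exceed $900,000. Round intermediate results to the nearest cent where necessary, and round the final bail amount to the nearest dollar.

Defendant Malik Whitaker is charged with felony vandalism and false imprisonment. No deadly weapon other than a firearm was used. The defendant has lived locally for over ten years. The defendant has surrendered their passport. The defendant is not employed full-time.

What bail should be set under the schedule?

Base amounts from the schedule: felony vandalism $11,800; false imprisonment $23,500.
Stacking rule: highest base plus 30% of each additional charge. Highest is false imprisonment at $23,500. Additional: $11,800 × 30% = $3,540. Combined base = $23,500 + $3,540 = $27,040.
Net percentage adjustment: −20% −40% = −60%. $27,040 × 0.4 = $10,816.
$10,816 is within the $900,000 maximum.

$10,816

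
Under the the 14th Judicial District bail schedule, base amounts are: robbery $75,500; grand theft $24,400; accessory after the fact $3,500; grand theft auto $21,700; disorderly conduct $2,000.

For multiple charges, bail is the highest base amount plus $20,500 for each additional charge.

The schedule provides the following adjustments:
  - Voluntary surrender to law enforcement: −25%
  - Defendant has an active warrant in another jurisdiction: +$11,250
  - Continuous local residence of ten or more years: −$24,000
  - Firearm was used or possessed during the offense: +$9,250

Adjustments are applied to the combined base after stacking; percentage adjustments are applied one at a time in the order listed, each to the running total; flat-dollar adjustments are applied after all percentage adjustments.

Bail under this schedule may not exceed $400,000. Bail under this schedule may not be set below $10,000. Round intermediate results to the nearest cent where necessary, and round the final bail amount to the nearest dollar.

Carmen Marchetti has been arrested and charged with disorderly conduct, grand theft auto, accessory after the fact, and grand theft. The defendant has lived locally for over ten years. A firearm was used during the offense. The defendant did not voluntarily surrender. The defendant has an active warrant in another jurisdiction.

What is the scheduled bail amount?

Base amounts from the schedule: disorderly conduct $2,000; grand theft auto $21,700; accessory after the fact $3,500; grand theft $24,400.
Stacking rule: highest base plus $20,500 per additional charge. Highest is grand theft at $24,400; 3 additional charges → +$61,500. Combined base = $85,900.
Defendant has an active warrant in another jurisdiction (+$11,250 flat): $85,900 + $11,250 = $97,150.
Continuous local residence of ten or more years (−$24,000 flat): $97,150 − $24,000 = $73,150.
Firearm was used or possessed during the offense (+$9,250 flat): $73,150 + $9,250 = $82,400.
$82,400 is within the $400,000 maximum.
$82,400 is at or above the $10,000 minimum.

$82,400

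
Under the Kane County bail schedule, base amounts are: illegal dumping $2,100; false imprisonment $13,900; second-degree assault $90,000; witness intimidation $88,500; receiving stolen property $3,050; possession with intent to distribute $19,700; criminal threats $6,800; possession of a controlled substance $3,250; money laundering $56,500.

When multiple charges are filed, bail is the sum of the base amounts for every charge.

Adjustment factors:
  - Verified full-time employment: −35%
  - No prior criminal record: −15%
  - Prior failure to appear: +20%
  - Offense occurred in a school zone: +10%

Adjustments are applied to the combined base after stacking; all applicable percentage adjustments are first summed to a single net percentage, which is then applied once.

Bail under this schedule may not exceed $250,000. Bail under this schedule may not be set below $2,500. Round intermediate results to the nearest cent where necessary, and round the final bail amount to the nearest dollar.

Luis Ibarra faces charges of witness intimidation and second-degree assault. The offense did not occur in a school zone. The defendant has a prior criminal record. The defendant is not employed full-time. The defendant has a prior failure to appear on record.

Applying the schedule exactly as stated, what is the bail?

Base amounts from the schedule: witness intimidation $88,500; second-degree assault $90,000.
Stacking rule: sum of all bases. $88,500 + $90,000 = $178,500.
Prior failure to appear (+20%): $178,500 × 1.2 = $214,200.
$214,200 is within the $250,000 maximum.
$214,200 is at or above the $2,500 minimum.

$214,200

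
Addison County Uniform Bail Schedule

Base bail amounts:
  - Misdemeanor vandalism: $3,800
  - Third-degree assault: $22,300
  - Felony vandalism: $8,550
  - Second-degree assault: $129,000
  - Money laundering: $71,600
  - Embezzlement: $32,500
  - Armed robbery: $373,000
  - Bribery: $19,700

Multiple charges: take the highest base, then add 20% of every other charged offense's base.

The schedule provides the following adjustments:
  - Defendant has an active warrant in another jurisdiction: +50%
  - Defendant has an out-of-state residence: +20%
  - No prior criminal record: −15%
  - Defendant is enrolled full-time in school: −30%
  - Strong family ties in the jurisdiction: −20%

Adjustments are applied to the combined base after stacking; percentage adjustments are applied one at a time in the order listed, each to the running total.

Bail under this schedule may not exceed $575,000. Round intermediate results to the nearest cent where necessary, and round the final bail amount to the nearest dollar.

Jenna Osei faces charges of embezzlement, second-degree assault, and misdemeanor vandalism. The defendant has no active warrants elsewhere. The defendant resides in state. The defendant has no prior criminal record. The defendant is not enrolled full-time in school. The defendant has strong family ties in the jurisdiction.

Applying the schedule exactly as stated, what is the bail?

Base amounts from the schedule: embezzlement $32,500; second-degree assault $129,000; misdemeanor vandalism $3,800.
Stacking rule: highest base plus 20% of each additional charge. Highest is second-degree assault at $129,000. Additional: $32,500 × 20% = $6,500; $3,800 × 20% = $760. Combined base = $129,000 + $7,260 = $136,260.
No prior criminal record (−15%): $136,260 × 0.85 = $115,821.
Strong family ties in the jurisdiction (−20%): $115,821 × 0.8 = $92,656.80.
$92,656.80 is within the $575,000 maximum.
Rounded to the nearest dollar: $92,657.

$92,657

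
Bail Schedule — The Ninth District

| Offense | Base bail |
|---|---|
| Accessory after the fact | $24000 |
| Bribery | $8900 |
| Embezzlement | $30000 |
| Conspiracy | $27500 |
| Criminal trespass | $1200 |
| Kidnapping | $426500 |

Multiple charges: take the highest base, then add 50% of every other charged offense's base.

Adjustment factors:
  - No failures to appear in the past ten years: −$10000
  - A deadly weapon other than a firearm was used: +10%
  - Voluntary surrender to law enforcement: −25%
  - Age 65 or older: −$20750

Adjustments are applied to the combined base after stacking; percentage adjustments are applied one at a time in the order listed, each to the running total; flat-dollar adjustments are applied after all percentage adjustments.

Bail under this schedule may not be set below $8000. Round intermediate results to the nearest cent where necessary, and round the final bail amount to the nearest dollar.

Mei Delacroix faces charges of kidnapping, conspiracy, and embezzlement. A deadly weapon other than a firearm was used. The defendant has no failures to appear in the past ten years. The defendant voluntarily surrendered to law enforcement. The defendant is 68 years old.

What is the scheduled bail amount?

Base amounts from the schedule: kidnapping $426500; conspiracy $27500; embezzlement $30000.
Stacking rule: highest base plus 50% of each additional charge. Highest is kidnapping at $426500. Additional: $27500 × 50% = $13750; $30000 × 50% = $15000. Combined base = $426500 + $28750 = $455250.
A deadly weapon other than a firearm was used (+10%): $455250 × 1.1 = $500775.
Voluntary surrender to law enforcement (−25%): $500775 × 0.75 = $375581.25.
No failures to appear in the past ten years (−$10000 flat): $375581.25 − $10000 = $365581.25.
Age 65 or older (−$20750 flat): $365581.25 − $20750 = $344831.25.
$344831.25 is at or above the $8000 minimum.
Rounded to the nearest dollar: $344831.

$344831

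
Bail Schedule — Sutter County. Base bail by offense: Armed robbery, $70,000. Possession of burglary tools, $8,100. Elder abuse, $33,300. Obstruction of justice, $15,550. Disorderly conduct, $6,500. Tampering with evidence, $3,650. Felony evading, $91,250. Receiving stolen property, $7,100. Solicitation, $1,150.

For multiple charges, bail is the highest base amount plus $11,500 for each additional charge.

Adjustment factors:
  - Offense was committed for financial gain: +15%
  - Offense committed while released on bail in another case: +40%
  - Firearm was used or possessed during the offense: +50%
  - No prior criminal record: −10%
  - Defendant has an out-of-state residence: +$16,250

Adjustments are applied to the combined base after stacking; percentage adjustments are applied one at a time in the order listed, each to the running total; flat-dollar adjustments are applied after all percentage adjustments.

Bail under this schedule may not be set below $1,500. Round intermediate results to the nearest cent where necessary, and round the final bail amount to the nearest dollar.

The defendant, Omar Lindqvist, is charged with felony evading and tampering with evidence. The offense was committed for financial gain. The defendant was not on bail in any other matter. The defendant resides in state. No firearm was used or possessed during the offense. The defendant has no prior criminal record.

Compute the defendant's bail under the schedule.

Base amounts from the schedule: felony evading $91,250; tampering with evidence $3,650.
Stacking rule: highest base plus $11,500 per additional charge. Highest is felony evading at $91,250; 1 additional charge → +$11,500. Combined base = $102,750.
Offense was committed for financial gain (+15%): $102,750 × 1.15 = $118,162.50.
No prior criminal record (−10%): $118,162.50 × 0.9 = $106,346.25.
$106,346.25 is at or above the $1,500 minimum.
Rounded to the nearest dollar: $106,346.

$106,346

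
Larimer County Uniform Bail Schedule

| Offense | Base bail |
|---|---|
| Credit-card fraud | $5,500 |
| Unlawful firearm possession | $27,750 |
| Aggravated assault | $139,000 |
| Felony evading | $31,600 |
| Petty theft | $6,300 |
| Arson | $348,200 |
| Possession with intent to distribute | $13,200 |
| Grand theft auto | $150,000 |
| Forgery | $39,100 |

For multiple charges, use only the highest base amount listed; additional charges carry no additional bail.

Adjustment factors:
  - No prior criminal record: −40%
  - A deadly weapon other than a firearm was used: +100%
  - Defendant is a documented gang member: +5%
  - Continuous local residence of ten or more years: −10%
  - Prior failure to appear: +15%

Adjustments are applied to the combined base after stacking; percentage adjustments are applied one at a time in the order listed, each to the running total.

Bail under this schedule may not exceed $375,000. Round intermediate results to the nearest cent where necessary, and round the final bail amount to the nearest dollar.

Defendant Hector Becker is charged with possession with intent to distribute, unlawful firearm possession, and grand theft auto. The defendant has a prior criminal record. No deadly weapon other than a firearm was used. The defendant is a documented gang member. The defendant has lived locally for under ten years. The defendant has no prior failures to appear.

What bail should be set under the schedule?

Base amounts from the schedule: possession with intent to distribute $13,200; unlawful firearm possession $27,750; grand theft auto $150,000.
Stacking rule: use the highest base only. Highest is grand theft auto at $150,000. Combined base = $150,000.
Defendant is a documented gang member (+5%): $150,000 × 1.05 = $157,500.
$157,500 is within the $375,000 maximum.

$157,500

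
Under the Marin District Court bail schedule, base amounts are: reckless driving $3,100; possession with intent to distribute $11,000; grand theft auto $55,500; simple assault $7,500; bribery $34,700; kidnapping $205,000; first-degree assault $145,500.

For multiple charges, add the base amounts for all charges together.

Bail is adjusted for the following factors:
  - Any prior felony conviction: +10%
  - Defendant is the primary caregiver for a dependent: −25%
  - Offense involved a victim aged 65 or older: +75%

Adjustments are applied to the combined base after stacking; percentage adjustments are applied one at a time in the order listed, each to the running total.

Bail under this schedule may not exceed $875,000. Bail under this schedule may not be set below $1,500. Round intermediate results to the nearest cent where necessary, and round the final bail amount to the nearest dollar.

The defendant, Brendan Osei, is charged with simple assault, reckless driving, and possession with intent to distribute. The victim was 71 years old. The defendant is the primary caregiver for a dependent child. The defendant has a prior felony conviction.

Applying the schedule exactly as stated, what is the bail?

Base amounts from the schedule: simple assault $7,500; reckless driving $3,100; possession with intent to distribute $11,000.
Stacking rule: sum of all bases. $7,500 + $3,100 + $11,000 = $21,600.
Any prior felony conviction (+10%): $21,600 × 1.1 = $23,760.
Defendant is the primary caregiver for a dependent (−25%): $23,760 × 0.75 = $17,820.
Offense involved a victim aged 65 or older (+75%): $17,820 × 1.75 = $31,185.
$31,185 is within the $875,000 maximum.
$31,185 is at or above the $1,500 minimum.

$31,185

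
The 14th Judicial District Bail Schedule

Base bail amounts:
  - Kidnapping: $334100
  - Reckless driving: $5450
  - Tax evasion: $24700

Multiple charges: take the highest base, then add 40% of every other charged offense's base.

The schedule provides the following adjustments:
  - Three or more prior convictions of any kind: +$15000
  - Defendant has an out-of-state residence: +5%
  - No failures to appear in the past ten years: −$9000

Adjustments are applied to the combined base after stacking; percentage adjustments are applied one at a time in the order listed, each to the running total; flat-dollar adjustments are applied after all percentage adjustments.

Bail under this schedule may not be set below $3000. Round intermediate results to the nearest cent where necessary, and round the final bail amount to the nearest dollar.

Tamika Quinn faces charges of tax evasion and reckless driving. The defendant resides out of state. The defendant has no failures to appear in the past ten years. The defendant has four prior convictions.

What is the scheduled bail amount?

$34224

Base amounts from the schedule: tax evasion $24700; reckless driving $5450.
Stacking rule: highest base plus 40% of each additional charge. Highest is tax evasion at $24700. Additional: $5450 × 40% = $2180. Combined base = $24700 + $2180 = $26880.
Defendant has an out-of-state residence (+5%): $26880 × 1.05 = $28224.
Three or more prior convictions of any kind (+$15000 flat): $28224 + $15000 = $43224.
No failures to appear in the past ten years (−$9000 flat): $43224 − $9000 = $34224.
$34224 is at or above the $3000 minimum.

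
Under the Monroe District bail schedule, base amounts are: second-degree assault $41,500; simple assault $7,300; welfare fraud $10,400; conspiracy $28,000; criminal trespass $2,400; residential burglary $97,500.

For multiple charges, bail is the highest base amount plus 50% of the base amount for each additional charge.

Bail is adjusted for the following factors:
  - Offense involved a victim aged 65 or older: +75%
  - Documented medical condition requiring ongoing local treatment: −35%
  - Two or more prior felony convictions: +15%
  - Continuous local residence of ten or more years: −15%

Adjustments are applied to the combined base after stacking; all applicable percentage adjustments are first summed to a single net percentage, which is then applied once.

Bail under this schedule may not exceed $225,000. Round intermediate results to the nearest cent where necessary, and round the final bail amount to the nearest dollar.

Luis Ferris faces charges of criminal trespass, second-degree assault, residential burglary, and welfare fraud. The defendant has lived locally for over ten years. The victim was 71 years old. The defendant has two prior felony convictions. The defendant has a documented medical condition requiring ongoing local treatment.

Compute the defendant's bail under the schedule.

Base amounts from the schedule: criminal trespass $2,400; second-degree assault $41,500; residential burglary $97,500; welfare fraud $10,400.
Stacking rule: highest base plus 50% of each additional charge. Highest is residential burglary at $97,500. Additional: $2,400 × 50% = $1,200; $41,500 × 50% = $20,750; $10,400 × 50% = $5,200. Combined base = $97,500 + $27,150 = $124,650.
Net percentage adjustment: +75% −35% +15% −15% = +40%. $124,650 × 1.4 = $174,510.
$174,510 is within the $225,000 maximum.

$174,510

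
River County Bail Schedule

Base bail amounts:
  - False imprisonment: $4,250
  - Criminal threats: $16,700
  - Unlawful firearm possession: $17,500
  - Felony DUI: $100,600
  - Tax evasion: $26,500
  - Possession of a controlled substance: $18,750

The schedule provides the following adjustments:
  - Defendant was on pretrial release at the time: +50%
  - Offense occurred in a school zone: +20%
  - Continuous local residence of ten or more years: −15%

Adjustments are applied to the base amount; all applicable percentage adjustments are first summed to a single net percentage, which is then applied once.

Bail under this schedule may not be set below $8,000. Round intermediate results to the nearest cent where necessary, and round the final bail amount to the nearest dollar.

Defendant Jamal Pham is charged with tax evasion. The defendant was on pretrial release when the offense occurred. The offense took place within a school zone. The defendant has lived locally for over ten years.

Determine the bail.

Base amounts from the schedule: tax evasion $26,500.
Single charge. Combined base = $26,500.
Net percentage adjustment: +50% +20% −15% = +55%. $26,500 × 1.55 = $41,075.
$41,075 is at or above the $8,000 minimum.

$41,075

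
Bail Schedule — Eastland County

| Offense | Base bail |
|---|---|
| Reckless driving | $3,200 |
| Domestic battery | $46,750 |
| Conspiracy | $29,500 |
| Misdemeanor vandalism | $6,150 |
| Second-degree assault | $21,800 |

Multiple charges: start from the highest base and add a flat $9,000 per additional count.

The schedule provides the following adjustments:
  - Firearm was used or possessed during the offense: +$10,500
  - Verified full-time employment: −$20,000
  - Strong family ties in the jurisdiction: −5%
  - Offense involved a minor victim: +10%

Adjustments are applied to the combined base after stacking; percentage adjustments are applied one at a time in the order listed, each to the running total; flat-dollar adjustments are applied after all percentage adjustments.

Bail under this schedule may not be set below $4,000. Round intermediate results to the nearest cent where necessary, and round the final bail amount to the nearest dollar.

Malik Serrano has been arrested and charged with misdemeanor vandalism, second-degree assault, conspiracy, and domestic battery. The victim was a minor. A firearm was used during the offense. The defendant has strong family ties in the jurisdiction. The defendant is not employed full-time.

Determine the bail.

$87,569

Base amounts from the schedule: misdemeanor vandalism $6,150; second-degree assault $21,800; conspiracy $29,500; domestic battery $46,750.
Stacking rule: highest base plus $9,000 per additional charge. Highest is domestic battery at $46,750; 3 additional charges → +$27,000. Combined base = $73,750.
Strong family ties in the jurisdiction (−5%): $73,750 × 0.95 = $70,062.50.
Offense involved a minor victim (+10%): $70,062.50 × 1.1 = $77,068.75.
Firearm was used or possessed during the offense (+$10,500 flat): $77,068.75 + $10,500 = $87,568.75.
$87,568.75 is at or above the $4,000 minimum.
Rounded to the nearest dollar: $87,569.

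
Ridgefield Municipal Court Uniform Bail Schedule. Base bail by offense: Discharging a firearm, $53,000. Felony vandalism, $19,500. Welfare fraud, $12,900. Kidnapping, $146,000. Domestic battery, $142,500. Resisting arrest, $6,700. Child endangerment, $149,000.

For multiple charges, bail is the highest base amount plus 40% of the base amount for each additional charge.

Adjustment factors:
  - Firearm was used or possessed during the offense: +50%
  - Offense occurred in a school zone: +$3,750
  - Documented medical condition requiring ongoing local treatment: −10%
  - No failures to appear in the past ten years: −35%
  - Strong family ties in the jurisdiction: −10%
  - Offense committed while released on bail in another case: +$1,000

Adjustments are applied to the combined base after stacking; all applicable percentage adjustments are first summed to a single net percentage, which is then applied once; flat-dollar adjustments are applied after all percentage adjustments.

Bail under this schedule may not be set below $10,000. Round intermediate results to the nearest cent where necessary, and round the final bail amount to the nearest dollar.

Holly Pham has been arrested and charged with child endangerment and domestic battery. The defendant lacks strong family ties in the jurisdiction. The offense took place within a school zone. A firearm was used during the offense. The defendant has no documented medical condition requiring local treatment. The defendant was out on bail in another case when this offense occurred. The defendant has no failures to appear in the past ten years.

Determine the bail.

$241,650

Base amounts from the schedule: child endangerment $149,000; domestic battery $142,500.
Stacking rule: highest base plus 40% of each additional charge. Highest is child endangerment at $149,000. Additional: $142,500 × 40% = $57,000. Combined base = $149,000 + $57,000 = $206,000.
Net percentage adjustment: +50% −35% = +15%. $206,000 × 1.15 = $236,900.
Offense occurred in a school zone (+$3,750 flat): $236,900 + $3,750 = $240,650.
Offense committed while released on bail in another case (+$1,000 flat): $240,650 + $1,000 = $241,650.
$241,650 is at or above the $10,000 minimum.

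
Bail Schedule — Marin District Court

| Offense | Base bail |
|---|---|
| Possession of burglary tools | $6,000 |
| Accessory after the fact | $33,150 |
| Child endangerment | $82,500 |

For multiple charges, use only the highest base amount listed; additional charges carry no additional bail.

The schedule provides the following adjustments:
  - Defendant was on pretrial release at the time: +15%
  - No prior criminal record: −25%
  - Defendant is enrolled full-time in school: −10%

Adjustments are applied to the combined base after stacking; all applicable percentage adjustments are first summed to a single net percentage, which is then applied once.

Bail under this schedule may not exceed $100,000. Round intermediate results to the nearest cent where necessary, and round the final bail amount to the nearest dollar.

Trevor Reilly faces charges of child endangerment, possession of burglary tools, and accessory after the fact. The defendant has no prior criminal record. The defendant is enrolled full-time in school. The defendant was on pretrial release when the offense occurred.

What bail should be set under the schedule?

$66,000

Base amounts from the schedule: child endangerment $82,500; possession of burglary tools $6,000; accessory after the fact $33,150.
Stacking rule: use the highest base only. Highest is child endangerment at $82,500. Combined base = $82,500.
Net percentage adjustment: +15% −25% −10% = −20%. $82,500 × 0.8 = $66,000.
$66,000 is within the $100,000 maximum.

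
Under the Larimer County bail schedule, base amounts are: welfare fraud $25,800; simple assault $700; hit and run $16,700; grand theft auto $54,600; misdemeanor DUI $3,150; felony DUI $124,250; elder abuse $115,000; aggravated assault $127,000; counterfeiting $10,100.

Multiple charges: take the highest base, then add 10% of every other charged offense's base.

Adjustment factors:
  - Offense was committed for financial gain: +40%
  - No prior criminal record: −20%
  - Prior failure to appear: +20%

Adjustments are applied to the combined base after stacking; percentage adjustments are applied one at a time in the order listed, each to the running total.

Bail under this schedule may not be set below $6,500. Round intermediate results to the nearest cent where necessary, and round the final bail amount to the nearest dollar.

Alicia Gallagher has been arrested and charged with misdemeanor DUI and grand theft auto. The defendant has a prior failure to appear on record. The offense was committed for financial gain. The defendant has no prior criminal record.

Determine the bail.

$73,806

Base amounts from the schedule: misdemeanor DUI $3,150; grand theft auto $54,600.
Stacking rule: highest base plus 10% of each additional charge. Highest is grand theft auto at $54,600. Additional: $3,150 × 10% = $315. Combined base = $54,600 + $315 = $54,915.
Offense was committed for financial gain (+40%): $54,915 × 1.4 = $76,881.
No prior criminal record (−20%): $76,881 × 0.8 = $61,504.80.
Prior failure to appear (+20%): $61,504.80 × 1.2 = $73,805.76.
$73,805.76 is at or above the $6,500 minimum.
Rounded to the nearest dollar: $73,806.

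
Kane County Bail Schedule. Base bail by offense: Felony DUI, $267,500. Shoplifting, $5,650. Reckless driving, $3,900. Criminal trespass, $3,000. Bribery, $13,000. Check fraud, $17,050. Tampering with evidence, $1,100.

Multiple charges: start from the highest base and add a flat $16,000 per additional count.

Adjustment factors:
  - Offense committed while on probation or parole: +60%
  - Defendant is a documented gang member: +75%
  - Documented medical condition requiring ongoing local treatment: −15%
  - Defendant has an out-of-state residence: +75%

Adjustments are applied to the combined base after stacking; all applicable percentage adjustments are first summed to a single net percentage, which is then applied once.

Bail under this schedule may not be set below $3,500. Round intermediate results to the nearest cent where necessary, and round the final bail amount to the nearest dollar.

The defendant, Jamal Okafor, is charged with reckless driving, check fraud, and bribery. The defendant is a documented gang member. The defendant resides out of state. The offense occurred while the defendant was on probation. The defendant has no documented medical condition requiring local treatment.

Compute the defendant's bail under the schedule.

Base amounts from the schedule: reckless driving $3,900; check fraud $17,050; bribery $13,000.
Stacking rule: highest base plus $16,000 per additional charge. Highest is check fraud at $17,050; 2 additional charges → +$32,000. Combined base = $49,050.
Net percentage adjustment: +60% +75% +75% = +210%. $49,050 × 3.1 = $152,055.
$152,055 is at or above the $3,500 minimum.

$152,055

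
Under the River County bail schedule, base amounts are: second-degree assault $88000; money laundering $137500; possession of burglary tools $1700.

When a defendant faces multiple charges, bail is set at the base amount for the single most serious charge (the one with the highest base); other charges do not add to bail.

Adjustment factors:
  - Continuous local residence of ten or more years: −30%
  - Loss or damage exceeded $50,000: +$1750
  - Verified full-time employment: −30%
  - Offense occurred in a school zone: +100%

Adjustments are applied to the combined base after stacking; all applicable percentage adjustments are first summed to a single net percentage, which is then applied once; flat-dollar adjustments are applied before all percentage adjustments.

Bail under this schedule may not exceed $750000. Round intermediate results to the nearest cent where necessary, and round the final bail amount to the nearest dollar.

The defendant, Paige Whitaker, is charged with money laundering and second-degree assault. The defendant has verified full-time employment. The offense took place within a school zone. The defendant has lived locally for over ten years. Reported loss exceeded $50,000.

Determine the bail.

Base amounts from the schedule: money laundering $137500; second-degree assault $88000.
Stacking rule: use the highest base only. Highest is money laundering at $137500. Combined base = $137500.
Loss or damage exceeded $50,000 (+$1750 flat): $137500 + $1750 = $139250.
Net percentage adjustment: −30% −30% +100% = +40%. $139250 × 1.4 = $194950.
$194950 is within the $750000 maximum.

$194950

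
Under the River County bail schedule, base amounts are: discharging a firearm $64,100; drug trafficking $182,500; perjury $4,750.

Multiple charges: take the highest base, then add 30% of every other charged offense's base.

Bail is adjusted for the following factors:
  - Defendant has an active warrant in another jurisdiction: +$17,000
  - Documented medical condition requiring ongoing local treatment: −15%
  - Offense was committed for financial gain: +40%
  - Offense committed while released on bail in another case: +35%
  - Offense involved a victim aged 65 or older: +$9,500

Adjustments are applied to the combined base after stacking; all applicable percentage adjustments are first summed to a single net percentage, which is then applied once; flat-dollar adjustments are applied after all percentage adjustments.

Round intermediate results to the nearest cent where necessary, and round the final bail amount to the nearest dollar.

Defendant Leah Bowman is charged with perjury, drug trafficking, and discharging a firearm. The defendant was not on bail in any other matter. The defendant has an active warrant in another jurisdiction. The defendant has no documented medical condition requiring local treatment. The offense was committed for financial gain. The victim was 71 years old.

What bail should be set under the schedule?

$310,917

Base amounts from the schedule: perjury $4,750; drug trafficking $182,500; discharging a firearm $64,100.
Stacking rule: highest base plus 30% of each additional charge. Highest is drug trafficking at $182,500. Additional: $4,750 × 30% = $1,425; $64,100 × 30% = $19,230. Combined base = $182,500 + $20,655 = $203,155.
Offense was committed for financial gain (+40%): $203,155 × 1.4 = $284,417.
Defendant has an active warrant in another jurisdiction (+$17,000 flat): $284,417 + $17,000 = $301,417.
Offense involved a victim aged 65 or older (+$9,500 flat): $301,417 + $9,500 = $310,917.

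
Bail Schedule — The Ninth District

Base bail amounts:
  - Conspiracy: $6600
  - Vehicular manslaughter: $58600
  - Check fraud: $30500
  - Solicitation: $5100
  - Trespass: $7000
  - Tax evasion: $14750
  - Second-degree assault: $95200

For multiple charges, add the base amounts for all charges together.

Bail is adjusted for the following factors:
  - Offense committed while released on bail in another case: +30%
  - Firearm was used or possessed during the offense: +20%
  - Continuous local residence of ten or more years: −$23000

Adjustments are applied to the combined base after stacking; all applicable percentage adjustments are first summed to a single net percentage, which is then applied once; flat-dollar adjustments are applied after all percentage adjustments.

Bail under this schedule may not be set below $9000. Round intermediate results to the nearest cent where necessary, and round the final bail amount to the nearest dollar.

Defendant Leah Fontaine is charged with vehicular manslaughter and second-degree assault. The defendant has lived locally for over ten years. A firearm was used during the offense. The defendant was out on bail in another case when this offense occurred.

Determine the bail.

Base amounts from the schedule: vehicular manslaughter $58600; second-degree assault $95200.
Stacking rule: sum of all bases. $58600 + $95200 = $153800.
Net percentage adjustment: +30% +20% = +50%. $153800 × 1.5 = $230700.
Continuous local residence of ten or more years (−$23000 flat): $230700 − $23000 = $207700.
$207700 is at or above the $9000 minimum.

$207700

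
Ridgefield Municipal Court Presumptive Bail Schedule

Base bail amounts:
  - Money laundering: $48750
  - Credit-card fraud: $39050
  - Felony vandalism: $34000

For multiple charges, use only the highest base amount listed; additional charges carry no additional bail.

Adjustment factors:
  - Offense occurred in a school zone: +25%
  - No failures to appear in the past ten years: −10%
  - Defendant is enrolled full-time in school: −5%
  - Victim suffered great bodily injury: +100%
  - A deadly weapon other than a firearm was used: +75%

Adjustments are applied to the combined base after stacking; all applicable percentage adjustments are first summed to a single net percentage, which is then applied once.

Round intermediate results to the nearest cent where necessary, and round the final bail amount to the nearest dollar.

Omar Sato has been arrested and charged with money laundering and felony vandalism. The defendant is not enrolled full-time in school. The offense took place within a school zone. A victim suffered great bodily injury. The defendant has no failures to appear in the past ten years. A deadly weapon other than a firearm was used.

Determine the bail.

$141375

Base amounts from the schedule: money laundering $48750; felony vandalism $34000.
Stacking rule: use the highest base only. Highest is money laundering at $48750. Combined base = $48750.
Net percentage adjustment: +25% −10% +100% +75% = +190%. $48750 × 2.9 = $141375.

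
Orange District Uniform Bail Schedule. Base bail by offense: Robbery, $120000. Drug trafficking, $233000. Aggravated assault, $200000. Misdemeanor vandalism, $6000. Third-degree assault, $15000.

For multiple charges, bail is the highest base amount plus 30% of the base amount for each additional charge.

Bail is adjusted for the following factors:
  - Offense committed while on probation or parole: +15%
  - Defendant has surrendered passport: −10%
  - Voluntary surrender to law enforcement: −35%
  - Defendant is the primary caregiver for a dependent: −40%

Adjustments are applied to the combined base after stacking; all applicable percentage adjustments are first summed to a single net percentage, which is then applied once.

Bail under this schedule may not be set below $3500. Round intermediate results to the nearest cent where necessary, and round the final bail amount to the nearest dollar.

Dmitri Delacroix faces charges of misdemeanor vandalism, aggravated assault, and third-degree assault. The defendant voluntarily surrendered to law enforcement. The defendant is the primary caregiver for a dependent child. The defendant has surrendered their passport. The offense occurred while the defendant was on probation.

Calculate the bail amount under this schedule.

$61890

Base amounts from the schedule: misdemeanor vandalism $6000; aggravated assault $200000; third-degree assault $15000.
Stacking rule: highest base plus 30% of each additional charge. Highest is aggravated assault at $200000. Additional: $6000 × 30% = $1800; $15000 × 30% = $4500. Combined base = $200000 + $6300 = $206300.
Net percentage adjustment: +15% −10% −35% −40% = −70%. $206300 × 0.3 = $61890.
$61890 is at or above the $3500 minimum.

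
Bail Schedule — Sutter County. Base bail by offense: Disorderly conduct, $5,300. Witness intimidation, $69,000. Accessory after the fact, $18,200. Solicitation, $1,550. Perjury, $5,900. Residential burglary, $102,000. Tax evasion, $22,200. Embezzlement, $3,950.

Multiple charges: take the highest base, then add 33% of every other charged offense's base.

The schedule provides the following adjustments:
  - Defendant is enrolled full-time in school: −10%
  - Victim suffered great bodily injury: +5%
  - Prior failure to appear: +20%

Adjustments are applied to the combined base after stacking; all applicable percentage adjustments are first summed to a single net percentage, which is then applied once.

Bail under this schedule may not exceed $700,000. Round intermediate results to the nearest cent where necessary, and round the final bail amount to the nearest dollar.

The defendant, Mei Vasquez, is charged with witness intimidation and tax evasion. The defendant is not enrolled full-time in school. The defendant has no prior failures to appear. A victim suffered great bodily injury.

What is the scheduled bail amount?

Base amounts from the schedule: witness intimidation $69,000; tax evasion $22,200.
Stacking rule: highest base plus 33% of each additional charge. Highest is witness intimidation at $69,000. Additional: $22,200 × 33% = $7,326. Combined base = $69,000 + $7,326 = $76,326.
Victim suffered great bodily injury (+5%): $76,326 × 1.05 = $80,142.30.
$80,142.30 is within the $700,000 maximum.
Rounded to the nearest dollar: $80,142.

$80,142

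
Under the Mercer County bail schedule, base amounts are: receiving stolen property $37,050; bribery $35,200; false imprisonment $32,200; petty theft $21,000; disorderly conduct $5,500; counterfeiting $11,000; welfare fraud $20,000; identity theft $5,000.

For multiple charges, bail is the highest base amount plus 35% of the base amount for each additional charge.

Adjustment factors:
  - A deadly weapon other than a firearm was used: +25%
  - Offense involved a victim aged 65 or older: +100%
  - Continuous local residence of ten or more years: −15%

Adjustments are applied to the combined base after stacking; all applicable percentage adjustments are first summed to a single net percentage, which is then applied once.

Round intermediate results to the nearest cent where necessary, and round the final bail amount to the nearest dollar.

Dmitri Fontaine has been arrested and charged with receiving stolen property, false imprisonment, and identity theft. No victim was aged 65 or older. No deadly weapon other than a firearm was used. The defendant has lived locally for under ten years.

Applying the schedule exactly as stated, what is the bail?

Base amounts from the schedule: receiving stolen property $37,050; false imprisonment $32,200; identity theft $5,000.
Stacking rule: highest base plus 35% of each additional charge. Highest is receiving stolen property at $37,050. Additional: $32,200 × 35% = $11,270; $5,000 × 35% = $1,750. Combined base = $37,050 + $13,020 = $50,070.
No adjustment factors apply to this defendant.

$50,070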